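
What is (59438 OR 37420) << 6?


Step 1: 59438 | 37420 = 64046
Step 2: 64046 << 6 = 4098944

4098944


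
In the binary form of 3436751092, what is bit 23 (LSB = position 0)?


0b11001100110110001010100011110100, position 23 = 1

1


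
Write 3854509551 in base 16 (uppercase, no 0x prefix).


3854509551 = E5BF25EF hex

E5BF25EF


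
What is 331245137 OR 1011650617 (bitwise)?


0b10011101111100110011001010001 | 0b111100010011001001000000111001 = 0b111111111111101111011001111001 = 1073673849

1073673849


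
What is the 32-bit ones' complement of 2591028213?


2591028213 ^ 4294967295 = 1703939082

1703939082


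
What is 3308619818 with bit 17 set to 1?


3308619818 | (1 << 17) = 3308619818 | 131072 = 3308750890

3308750890


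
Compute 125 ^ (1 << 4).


125 ^ (1 << 4) = 125 ^ 16 = 109

109


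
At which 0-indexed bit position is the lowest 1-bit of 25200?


0b110001001110000. Lowest set bit at position 4

4


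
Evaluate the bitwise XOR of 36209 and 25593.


0b1000110101110001 ^ 0b110001111111001 = 0b1110111010001000 = 61064

61064


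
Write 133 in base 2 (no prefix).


133 = 10000101 in binary

10000101


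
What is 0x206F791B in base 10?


206F791B hex = 544176411 decimal

544176411


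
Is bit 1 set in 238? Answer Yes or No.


0b11101110, bit 1 = 1. Yes

Yes


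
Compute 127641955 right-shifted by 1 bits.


0b111100110111010100101100011 >> 1 = 0b11110011011101010010110001 = 63820977

63820977


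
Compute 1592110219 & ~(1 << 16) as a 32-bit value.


1592110219 & ~(1 << 16) = 1592044683

1592044683


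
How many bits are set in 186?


0b10111010 has 5 set bits

5


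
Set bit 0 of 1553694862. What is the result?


1553694862 | (1 << 0) = 1553694862 | 1 = 1553694863

1553694863


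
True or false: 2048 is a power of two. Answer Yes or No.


0b100000000000. Only one bit set => Yes

Yes


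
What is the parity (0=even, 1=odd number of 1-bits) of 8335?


0b10000010001111 has 6 ones => parity 0

0


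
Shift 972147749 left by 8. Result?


0b111001111100011100110000100101 << 8 = 0b11100111110001110011000010010100000000 = 248869823744

248869823744


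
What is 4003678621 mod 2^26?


4003678621 & 67108863 = 44255645

44255645


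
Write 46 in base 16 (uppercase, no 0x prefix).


46 = 2E hex

2E


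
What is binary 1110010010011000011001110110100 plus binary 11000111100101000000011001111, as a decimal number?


1110010010011000011001110110100 + 11000111100101000000011001111 = 10001011001111101011010010000011 = 2336142467

2336142467


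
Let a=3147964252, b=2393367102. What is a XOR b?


3147964252 ^ 2393367102 = 889584994

889584994


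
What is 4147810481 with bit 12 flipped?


4147810481 ^ (1 << 12) = 4147810481 ^ 4096 = 4147806385

4147806385


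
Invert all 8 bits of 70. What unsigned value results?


70 ^ 255 = 185

185


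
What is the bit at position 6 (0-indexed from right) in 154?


0b10011010, position 6 = 0

0


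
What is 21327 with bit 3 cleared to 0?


21327 & ~(1 << 3) = 21319

21319


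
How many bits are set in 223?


0b11011111 has 7 set bits

7


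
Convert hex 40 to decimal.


40 hex = 64 decimal

64


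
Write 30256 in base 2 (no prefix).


30256 = 111011000110000 in binary

111011000110000


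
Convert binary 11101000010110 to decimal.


11101000010110 in decimal = 14870

14870


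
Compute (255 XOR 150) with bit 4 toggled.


Step 1: 255 ^ 150 = 105
Step 2: 105 ^ (1 << 4) = 105 ^ 16 = 121

121


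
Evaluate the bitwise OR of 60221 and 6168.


0b1110101100111101 | 0b1100000011000 = 0b1111101100111101 = 64317

64317


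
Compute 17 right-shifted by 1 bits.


0b10001 >> 1 = 0b1000 = 8

8


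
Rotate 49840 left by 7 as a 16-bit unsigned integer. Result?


Rotate 0b1100001010110000 left by 7 (16-bit) = 0b101100001100001 = 22625

22625


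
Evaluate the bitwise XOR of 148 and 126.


0b10010100 ^ 0b1111110 = 0b11101010 = 234

234


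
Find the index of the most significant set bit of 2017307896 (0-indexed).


0b1111000001111011010110011111000. Highest set bit at position 30

30


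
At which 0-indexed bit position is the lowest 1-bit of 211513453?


0b1100100110110111000001101101. Lowest set bit at position 0

0


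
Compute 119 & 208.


0b1110111 & 0b11010000 = 0b1010000 = 80

80


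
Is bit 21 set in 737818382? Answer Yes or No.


0b101011111110100011011100001110, bit 21 = 1. Yes

Yes


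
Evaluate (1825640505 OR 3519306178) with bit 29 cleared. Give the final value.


Step 1: 1825640505 | 3519306178 = 4258617851
Step 2: 4258617851 & ~(1 << 29) = 3721746939

3721746939


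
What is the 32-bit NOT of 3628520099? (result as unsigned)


~0b11011000010001101101001010100011 = 0b100111101110010010110101011100 = 666447196 (32-bit unsigned)

666447196


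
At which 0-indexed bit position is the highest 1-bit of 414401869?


0b11000101100110100010101001101. Highest set bit at position 28

28


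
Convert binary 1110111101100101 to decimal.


1110111101100101 in decimal = 61285

61285


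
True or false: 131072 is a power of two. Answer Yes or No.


0b100000000000000000. Only one bit set => Yes

Yes


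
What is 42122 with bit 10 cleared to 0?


42122 & ~(1 << 10) = 41098

41098


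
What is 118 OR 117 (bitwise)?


0b1110110 | 0b1110101 = 0b1110111 = 119

119


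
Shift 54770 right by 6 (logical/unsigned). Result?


0b1101010111110010 >> 6 = 0b1101010111 = 855

855


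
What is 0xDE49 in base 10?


DE49 hex = 56905 decimal

56905


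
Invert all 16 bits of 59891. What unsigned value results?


59891 ^ 65535 = 5644

5644


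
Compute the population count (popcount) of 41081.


0b1010000001111001 has 7 set bits

7


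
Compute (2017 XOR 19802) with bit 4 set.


Step 1: 2017 ^ 19802 = 19131
Step 2: 19131 | (1 << 4) = 19131 | 16 = 19131

19131


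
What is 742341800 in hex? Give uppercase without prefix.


742341800 = 2C3F3CA8 hex

2C3F3CA8


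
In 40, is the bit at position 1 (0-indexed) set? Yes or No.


0b101000, bit 1 = 0. No

No


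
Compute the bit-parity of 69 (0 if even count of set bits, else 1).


0b1000101 has 3 ones => parity 1

1


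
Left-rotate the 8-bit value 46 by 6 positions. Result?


Rotate 0b101110 left by 6 (8-bit) = 0b10001011 = 139

139


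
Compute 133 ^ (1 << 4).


133 ^ (1 << 4) = 133 ^ 16 = 149

149


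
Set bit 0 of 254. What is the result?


254 | (1 << 0) = 254 | 1 = 255

255


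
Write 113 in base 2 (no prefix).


113 = 1110001 in binary

1110001


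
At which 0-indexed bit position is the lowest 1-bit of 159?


0b10011111. Lowest set bit at position 0

0


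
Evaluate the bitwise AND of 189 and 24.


0b10111101 & 0b11000 = 0b11000 = 24

24


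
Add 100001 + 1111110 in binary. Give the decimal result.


100001 + 1111110 = 10011111 = 159

159


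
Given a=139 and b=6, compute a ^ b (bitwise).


139 ^ 6 = 141

141


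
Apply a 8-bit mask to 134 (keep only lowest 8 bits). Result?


134 & 255 = 134

134


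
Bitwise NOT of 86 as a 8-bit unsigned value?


~0b1010110 = 0b10101001 = 169 (8-bit unsigned)

169


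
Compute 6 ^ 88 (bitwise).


0b110 ^ 0b1011000 = 0b1011110 = 94

94


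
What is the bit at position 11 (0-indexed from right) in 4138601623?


0b11110110101011100000110010010111, position 11 = 1

1


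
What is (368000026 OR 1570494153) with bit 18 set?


Step 1: 368000026 | 1570494153 = 1577058011
Step 2: 1577058011 | (1 << 18) = 1577058011 | 262144 = 1577058011

1577058011


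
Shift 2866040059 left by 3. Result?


0b10101010110101000100110011111011 << 3 = 0b10101010110101000100110011111011000 = 22928320472

22928320472


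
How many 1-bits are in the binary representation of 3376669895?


0b11001001010000111110010011000111 has 16 set bits

16


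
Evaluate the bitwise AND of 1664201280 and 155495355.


0b1100011001100011011001001000000 & 0b1001010001001010101110111011 = 0b1000000001010001000000000 = 16818688

16818688


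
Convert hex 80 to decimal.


80 hex = 128 decimal

128


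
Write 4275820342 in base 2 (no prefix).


4275820342 = 11111110110110111101011100110110 in binary

11111110110110111101011100110110


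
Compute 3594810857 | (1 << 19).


3594810857 | (1 << 19) = 3594810857 | 524288 = 3595335145

3595335145


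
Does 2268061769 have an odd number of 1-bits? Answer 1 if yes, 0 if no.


0b10000111001011111110000001001001 has 15 ones => parity 1

1


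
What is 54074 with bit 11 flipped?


54074 ^ (1 << 11) = 54074 ^ 2048 = 56122

56122


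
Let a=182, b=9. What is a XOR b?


182 ^ 9 = 191

191


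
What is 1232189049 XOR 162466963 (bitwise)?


0b1001001011100011011011001111001 ^ 0b1001101011110000110010010011 = 0b1000000110111101011101011101010 = 1088338666

1088338666


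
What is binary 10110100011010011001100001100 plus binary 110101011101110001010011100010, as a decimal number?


10110100011010011001100001100 + 110101011101110001010011100010 = 1001100000001000100011111101110 = 1275348974

1275348974


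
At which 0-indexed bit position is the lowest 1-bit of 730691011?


0b101011100011010111010111000011. Lowest set bit at position 0

0


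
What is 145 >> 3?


0b10010001 >> 3 = 0b10010 = 18

18


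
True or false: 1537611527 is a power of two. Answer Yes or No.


0b1011011101001100001011100000111. Multiple bits set => No

No


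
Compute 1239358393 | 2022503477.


0b1001001110111110001101110111001 | 0b1111000100011001111010000110101 = 0b1111001110111111111111110111101 = 2044723133

2044723133


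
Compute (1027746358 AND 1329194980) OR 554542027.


Step 1: 1027746358 & 1329194980 = 218112548
Step 2: 218112548 | 554542027 = 755868655

755868655


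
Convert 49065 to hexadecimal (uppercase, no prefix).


49065 = BFA9 hex

BFA9


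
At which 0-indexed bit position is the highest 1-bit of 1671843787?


0b1100011101001100100111111001011. Highest set bit at position 30

30


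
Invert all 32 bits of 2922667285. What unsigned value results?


2922667285 ^ 4294967295 = 1372300010

1372300010


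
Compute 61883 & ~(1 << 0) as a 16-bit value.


61883 & ~(1 << 0) = 61882

61882


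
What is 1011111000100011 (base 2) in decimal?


1011111000100011 in decimal = 48675

48675


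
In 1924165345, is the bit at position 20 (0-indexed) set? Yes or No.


0b1110010101100000110111011100001, bit 20 = 1. Yes

Yes


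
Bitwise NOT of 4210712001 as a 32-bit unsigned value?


~0b11111010111110100101110111000001 = 0b101000001011010001000111110 = 84255294 (32-bit unsigned)

84255294


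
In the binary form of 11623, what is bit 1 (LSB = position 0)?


0b10110101100111, position 1 = 1

1


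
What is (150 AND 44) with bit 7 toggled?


Step 1: 150 & 44 = 4
Step 2: 4 ^ (1 << 7) = 4 ^ 128 = 132

132


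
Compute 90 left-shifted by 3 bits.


0b1011010 << 3 = 0b1011010000 = 720

720


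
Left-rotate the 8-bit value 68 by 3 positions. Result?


Rotate 0b1000100 left by 3 (8-bit) = 0b100010 = 34

34


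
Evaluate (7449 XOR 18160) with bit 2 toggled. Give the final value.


Step 1: 7449 ^ 18160 = 23529
Step 2: 23529 ^ (1 << 2) = 23529 ^ 4 = 23533

23533


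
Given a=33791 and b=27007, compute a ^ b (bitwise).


33791 ^ 27007 = 60032

60032


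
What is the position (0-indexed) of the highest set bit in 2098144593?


0b1111101000011110010010101010001. Highest set bit at position 30

30


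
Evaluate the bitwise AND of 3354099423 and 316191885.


0b11000111111010110111111011011111 & 0b10010110110001011010010001101 = 0b10110010000011010010001101 = 46675085

46675085


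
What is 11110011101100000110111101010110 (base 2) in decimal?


11110011101100000110111101010110 in decimal = 4088426326

4088426326


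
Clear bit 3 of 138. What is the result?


138 & ~(1 << 3) = 130

130


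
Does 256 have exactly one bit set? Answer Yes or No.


0b100000000. Only one bit set => Yes

Yes


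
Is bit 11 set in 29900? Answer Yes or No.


0b111010011001100, bit 11 = 0. No

No


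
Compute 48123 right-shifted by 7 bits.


0b1011101111111011 >> 7 = 0b101110111 = 375

375


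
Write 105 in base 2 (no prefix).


105 = 1101001 in binary

1101001


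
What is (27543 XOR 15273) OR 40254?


Step 1: 27543 ^ 15273 = 20542
Step 2: 20542 | 40254 = 56638

56638


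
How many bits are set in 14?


0b1110 has 3 set bits

3


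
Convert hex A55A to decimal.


A55A hex = 42330 decimal

42330


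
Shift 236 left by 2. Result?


0b11101100 << 2 = 0b1110110000 = 944

944


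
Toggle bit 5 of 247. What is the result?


247 ^ (1 << 5) = 247 ^ 32 = 215

215


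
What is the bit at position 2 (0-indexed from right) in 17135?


0b100001011101111, position 2 = 1

1


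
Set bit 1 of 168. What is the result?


168 | (1 << 1) = 168 | 2 = 170

170


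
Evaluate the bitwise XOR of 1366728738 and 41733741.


0b1010001011101101010000000100010 ^ 0b10011111001100111001101101 = 0b1010011000010100110111001001111 = 1393192527

1393192527


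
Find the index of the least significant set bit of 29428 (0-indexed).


0b111001011110100. Lowest set bit at position 2

2


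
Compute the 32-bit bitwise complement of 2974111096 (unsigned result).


~0b10110001010001010101010101111000 = 0b1001110101110101010101010000111 = 1320856199 (32-bit unsigned)

1320856199


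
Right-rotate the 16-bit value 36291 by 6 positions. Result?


Rotate 0b1000110111000011 right by 6 (16-bit) = 0b111000110111 = 3639

3639


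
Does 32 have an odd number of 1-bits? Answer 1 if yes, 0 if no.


0b100000 has 1 ones => parity 1

1


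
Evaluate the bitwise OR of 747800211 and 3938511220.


0b101100100100101000011010010011 | 0b11101010110000001110100101110100 = 0b11101110110100101110111111110111 = 4006801399

4006801399


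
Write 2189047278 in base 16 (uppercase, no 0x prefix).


2189047278 = 827A35EE hex

827A35EE


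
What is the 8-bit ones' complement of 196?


196 ^ 255 = 59

59


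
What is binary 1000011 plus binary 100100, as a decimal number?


1000011 + 100100 = 1100111 = 103

103


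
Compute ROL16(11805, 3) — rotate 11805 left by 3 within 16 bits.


Rotate 0b10111000011101 left by 3 (16-bit) = 0b111000011101001 = 28905

28905


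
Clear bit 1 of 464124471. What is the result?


464124471 & ~(1 << 1) = 464124469

464124469


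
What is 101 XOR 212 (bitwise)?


0b1100101 ^ 0b11010100 = 0b10110001 = 177

177


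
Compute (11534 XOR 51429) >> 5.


Step 1: 11534 ^ 51429 = 58859
Step 2: 58859 >> 5 = 1839

1839


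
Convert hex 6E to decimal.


6E hex = 110 decimal

110


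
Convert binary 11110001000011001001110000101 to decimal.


11110001000011001001110000101 in decimal = 505516933

505516933


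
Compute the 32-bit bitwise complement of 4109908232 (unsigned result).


~0b11110100111110000011100100001000 = 0b1011000001111100011011110111 = 185059063 (32-bit unsigned)

185059063


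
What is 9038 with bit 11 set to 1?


9038 | (1 << 11) = 9038 | 2048 = 11086

11086


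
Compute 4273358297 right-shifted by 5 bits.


0b11111110101101100100010111011001 >> 5 = 0b111111101011011001000101110 = 133542446

133542446


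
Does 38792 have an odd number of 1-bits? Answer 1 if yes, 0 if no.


0b1001011110001000 has 7 ones => parity 1

1


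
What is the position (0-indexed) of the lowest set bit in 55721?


0b1101100110101001. Lowest set bit at position 0

0


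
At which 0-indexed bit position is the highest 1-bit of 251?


0b11111011. Highest set bit at position 7

7


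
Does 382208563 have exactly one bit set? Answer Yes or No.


0b10110110010000000101000110011. Multiple bits set => No

No


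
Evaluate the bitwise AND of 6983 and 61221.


0b1101101000111 & 0b1110111100100101 = 0b101100000101 = 2821

2821


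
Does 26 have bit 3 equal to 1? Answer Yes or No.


0b11010, bit 3 = 1. Yes

Yes


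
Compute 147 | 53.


0b10010011 | 0b110101 = 0b10110111 = 183

183


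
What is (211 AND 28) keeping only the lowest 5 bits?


Step 1: 211 & 28 = 16
Step 2: 16 & 31 = 16

16


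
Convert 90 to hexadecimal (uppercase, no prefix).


90 = 5A hex

5A


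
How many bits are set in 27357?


0b110101011011101 has 10 set bits

10


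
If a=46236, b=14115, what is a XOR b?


46236 ^ 14115 = 33727

33727


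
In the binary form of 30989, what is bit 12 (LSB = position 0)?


0b111100100001101, position 12 = 1

1


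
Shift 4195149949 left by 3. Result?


0b11111010000011001110100001111101 << 3 = 0b11111010000011001110100001111101000 = 33561199592

33561199592


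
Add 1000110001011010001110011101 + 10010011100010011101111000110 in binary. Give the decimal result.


1000110001011010001110011101 + 10010011100010011101111000110 = 11011001101101101111101100011 = 456580963

456580963


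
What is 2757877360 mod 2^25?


2757877360 & 33554431 = 6413936

6413936


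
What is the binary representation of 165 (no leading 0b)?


165 = 10100101 in binary

10100101


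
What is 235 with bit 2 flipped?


235 ^ (1 << 2) = 235 ^ 4 = 239

239


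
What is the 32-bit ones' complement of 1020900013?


1020900013 ^ 4294967295 = 3274067282

3274067282


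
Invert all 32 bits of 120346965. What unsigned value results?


120346965 ^ 4294967295 = 4174620330

4174620330


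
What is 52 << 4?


0b110100 << 4 = 0b1101000000 = 832

832


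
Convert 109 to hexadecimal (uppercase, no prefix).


109 = 6D hex

6D


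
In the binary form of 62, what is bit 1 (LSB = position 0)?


0b111110, position 1 = 1

1


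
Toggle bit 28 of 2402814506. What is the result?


2402814506 ^ (1 << 28) = 2402814506 ^ 268435456 = 2671249962

2671249962


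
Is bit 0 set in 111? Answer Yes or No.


0b1101111, bit 0 = 1. Yes

Yes


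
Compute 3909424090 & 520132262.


0b11101001000001010001001111011010 & 0b11111000000001001011010100110 = 0b1001000000000001001010000010 = 150999682

150999682


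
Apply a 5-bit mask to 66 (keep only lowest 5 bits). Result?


66 & 31 = 2

2


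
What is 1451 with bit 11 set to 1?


1451 | (1 << 11) = 1451 | 2048 = 3499

3499


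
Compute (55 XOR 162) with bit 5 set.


Step 1: 55 ^ 162 = 149
Step 2: 149 | (1 << 5) = 149 | 32 = 181

181


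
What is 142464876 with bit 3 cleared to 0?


142464876 & ~(1 << 3) = 142464868

142464868


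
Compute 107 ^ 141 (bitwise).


0b1101011 ^ 0b10001101 = 0b11100110 = 230

230


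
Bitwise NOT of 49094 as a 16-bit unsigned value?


~0b1011111111000110 = 0b100000000111001 = 16441 (16-bit unsigned)

16441


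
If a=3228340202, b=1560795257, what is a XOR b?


3228340202 ^ 1560795257 = 2641057683

2641057683


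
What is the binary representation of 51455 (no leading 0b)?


51455 = 1100100011111111 in binary

1100100011111111


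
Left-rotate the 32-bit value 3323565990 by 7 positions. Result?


Rotate 0b11000110000110011001011110100110 left by 7 (32-bit) = 0b1100110010111101001101100011 = 214684515

214684515


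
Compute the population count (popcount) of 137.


0b10001001 has 3 set bits

3


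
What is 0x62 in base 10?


62 hex = 98 decimal

98


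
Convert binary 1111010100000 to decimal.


1111010100000 in decimal = 7840

7840


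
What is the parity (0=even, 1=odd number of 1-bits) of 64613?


0b1111110001100101 has 10 ones => parity 0

0


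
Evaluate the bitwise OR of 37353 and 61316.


0b1001000111101001 | 0b1110111110000100 = 0b1111111111101101 = 65517

65517


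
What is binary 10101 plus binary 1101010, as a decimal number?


10101 + 1101010 = 1111111 = 127

127


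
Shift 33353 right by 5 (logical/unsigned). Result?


0b1000001001001001 >> 5 = 0b10000010010 = 1042

1042


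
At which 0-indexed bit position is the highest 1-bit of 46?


0b101110. Highest set bit at position 5

5


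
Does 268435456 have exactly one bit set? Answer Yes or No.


0b10000000000000000000000000000. Only one bit set => Yes

Yes


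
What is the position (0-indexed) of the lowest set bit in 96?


0b1100000. Lowest set bit at position 5

5


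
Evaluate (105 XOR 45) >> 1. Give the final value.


Step 1: 105 ^ 45 = 68
Step 2: 68 >> 1 = 34

34


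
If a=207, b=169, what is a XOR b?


207 ^ 169 = 102

102


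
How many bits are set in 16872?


0b100000111101000 has 6 set bits

6


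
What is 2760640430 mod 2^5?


2760640430 & 31 = 14

14


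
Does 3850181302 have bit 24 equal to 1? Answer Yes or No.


0b11100101011111010001101010110110, bit 24 = 1. Yes

Yes


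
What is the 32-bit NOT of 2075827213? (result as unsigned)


~0b1111011101110101001110000001101 = 0b10000100010001010110001111110010 = 2219140082 (32-bit unsigned)

2219140082


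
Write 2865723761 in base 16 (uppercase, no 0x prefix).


2865723761 = AACF7971 hex

AACF7971


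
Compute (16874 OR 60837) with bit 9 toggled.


Step 1: 16874 | 60837 = 60911
Step 2: 60911 ^ (1 << 9) = 60911 ^ 512 = 61423

61423


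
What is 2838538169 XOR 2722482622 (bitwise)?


0b10101001001100001010011110111001 ^ 0b10100010010001011100100110111110 = 0b1011011101010110111000000111 = 192245255

192245255


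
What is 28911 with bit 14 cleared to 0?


28911 & ~(1 << 14) = 12527

12527


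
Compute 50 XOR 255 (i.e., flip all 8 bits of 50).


50 ^ 255 = 205

205


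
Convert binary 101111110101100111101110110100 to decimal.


101111110101100111101110110100 in decimal = 802585524

802585524


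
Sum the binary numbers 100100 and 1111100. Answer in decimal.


100100 + 1111100 = 10100000 = 160

160


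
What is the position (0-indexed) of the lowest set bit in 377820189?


0b10110100001010001010000011101. Lowest set bit at position 0

0


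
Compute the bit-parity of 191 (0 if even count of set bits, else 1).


0b10111111 has 7 ones => parity 1

1


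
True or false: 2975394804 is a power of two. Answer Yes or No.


0b10110001010110001110101111110100. Multiple bits set => No

No


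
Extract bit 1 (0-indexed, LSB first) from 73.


0b1001001, position 1 = 0

0


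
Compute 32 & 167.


0b100000 & 0b10100111 = 0b100000 = 32

32


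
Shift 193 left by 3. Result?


0b11000001 << 3 = 0b11000001000 = 1544

1544


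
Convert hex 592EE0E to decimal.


592EE0E hex = 93515278 decimal

93515278


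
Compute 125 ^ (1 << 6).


125 ^ (1 << 6) = 125 ^ 64 = 61

61


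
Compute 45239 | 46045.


0b1011000010110111 | 0b1011001111011101 = 0b1011001111111111 = 46079

46079


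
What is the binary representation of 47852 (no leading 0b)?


47852 = 1011101011101100 in binary

1011101011101100


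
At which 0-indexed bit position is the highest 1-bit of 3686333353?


0b11011011101110001111101110101001. Highest set bit at position 31

31


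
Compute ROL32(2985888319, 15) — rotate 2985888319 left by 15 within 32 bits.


Rotate 0b10110001111110010000101000111111 left by 15 (32-bit) = 0b10000101000111111101100011111100 = 2233456892

2233456892


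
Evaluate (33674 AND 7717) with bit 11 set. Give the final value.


Step 1: 33674 & 7717 = 512
Step 2: 512 | (1 << 11) = 512 | 2048 = 2560

2560


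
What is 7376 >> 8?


0b1110011010000 >> 8 = 0b11100 = 28

28


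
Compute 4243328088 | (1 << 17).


4243328088 | (1 << 17) = 4243328088 | 131072 = 4243459160

4243459160


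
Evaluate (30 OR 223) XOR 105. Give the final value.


Step 1: 30 | 223 = 223
Step 2: 223 ^ 105 = 182

182


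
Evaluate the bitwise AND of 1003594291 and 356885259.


0b111011110100011010001000110011 & 0b10101010001011010001100001011 = 0b10001010000011010001000000011 = 289513987

289513987


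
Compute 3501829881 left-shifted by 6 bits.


0b11010000101110011010111011111001 << 6 = 0b11010000101110011010111011111001000000 = 224117112384

224117112384


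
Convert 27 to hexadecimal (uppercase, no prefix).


27 = 1B hex

1B


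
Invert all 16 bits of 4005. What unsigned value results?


4005 ^ 65535 = 61530

61530


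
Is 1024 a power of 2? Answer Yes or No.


0b10000000000. Only one bit set => Yes

Yes


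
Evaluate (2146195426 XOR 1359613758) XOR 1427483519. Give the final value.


Step 1: 2146195426 ^ 1359613758 = 786847964
Step 2: 786847964 ^ 1427483519 = 2079585187

2079585187


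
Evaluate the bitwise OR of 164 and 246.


0b10100100 | 0b11110110 = 0b11110110 = 246

246


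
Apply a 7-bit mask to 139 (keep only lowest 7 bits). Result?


139 & 127 = 11

11


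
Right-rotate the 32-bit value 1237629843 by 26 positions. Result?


Rotate 0b1001001110001001011101110010011 right by 26 (32-bit) = 0b1110001001011101110010011010010 = 1898898642

1898898642


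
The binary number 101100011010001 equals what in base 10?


101100011010001 in decimal = 22737

22737


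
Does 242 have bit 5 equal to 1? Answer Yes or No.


0b11110010, bit 5 = 1. Yes

Yes


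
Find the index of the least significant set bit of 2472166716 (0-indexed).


0b10010011010110100100010100111100. Lowest set bit at position 2

2


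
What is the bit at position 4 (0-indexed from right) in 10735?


0b10100111101111, position 4 = 0

0


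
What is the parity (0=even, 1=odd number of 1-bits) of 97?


0b1100001 has 3 ones => parity 1

1


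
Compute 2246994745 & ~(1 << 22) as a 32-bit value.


2246994745 & ~(1 << 22) = 2242800441

2242800441


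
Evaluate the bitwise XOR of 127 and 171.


0b1111111 ^ 0b10101011 = 0b11010100 = 212

212


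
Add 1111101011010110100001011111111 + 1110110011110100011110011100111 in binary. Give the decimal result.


1111101011010110100001011111111 + 1110110011110100011110011100111 = 11110011111001010111111111100110 = 4091903974

4091903974


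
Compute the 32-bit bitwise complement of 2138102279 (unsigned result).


~0b1111111011100001101101000000111 = 0b10000000100011110010010111111000 = 2156865016 (32-bit unsigned)

2156865016


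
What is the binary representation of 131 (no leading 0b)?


131 = 10000011 in binary

10000011


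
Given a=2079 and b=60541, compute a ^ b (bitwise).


2079 ^ 60541 = 58466

58466


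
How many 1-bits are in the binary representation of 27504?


0b110101101110000 has 8 set bits

8


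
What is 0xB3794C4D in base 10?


B3794C4D hex = 3011071053 decimal

3011071053


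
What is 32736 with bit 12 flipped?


32736 ^ (1 << 12) = 32736 ^ 4096 = 28640

28640


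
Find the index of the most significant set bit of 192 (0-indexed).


0b11000000. Highest set bit at position 7

7


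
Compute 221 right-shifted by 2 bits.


0b11011101 >> 2 = 0b110111 = 55

55


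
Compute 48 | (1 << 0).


48 | (1 << 0) = 48 | 1 = 49

49


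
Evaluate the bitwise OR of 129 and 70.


0b10000001 | 0b1000110 = 0b11000111 = 199

199


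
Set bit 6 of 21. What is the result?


21 | (1 << 6) = 21 | 64 = 85

85


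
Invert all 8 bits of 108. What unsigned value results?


108 ^ 255 = 147

147


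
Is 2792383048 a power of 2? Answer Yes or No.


0b10100110011100000110001001001000. Multiple bits set => No

No


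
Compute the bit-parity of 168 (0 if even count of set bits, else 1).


0b10101000 has 3 ones => parity 1

1


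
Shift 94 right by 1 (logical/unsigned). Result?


0b1011110 >> 1 = 0b101111 = 47

47


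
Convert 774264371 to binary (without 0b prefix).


774264371 = 101110001001100101011000110011 in binary

101110001001100101011000110011


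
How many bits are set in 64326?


0b1111101101000110 has 10 set bits

10


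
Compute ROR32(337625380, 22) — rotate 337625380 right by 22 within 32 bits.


Rotate 0b10100000111111100000100100100 right by 22 (32-bit) = 0b1111111000001001001000001010000 = 2131005520

2131005520


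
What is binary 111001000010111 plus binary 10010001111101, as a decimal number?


111001000010111 + 10010001111101 = 1001011010010100 = 38548

38548


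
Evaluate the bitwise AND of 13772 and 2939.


0b11010111001100 & 0b101101111011 = 0b101001000 = 328

328


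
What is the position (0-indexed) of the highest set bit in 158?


0b10011110. Highest set bit at position 7

7


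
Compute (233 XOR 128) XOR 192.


Step 1: 233 ^ 128 = 105
Step 2: 105 ^ 192 = 169

169


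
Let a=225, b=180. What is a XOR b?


225 ^ 180 = 85

85


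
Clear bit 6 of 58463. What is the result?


58463 & ~(1 << 6) = 58399

58399


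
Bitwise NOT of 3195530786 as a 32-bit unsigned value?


~0b10111110011101111110111000100010 = 0b1000001100010000001000111011101 = 1099436509 (32-bit unsigned)

1099436509


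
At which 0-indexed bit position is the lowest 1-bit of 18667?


0b100100011101011. Lowest set bit at position 0

0


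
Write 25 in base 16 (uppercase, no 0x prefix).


25 = 19 hex

19


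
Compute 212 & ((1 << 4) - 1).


212 & 15 = 4

4


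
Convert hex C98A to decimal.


C98A hex = 51594 decimal

51594


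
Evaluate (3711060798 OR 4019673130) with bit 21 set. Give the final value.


Step 1: 3711060798 | 4019673130 = 4290206526
Step 2: 4290206526 | (1 << 21) = 4290206526 | 2097152 = 4290206526

4290206526


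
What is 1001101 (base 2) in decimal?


1001101 in decimal = 77

77


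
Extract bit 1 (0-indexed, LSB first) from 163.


0b10100011, position 1 = 1

1


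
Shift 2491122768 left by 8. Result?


0b10010100011110111000010001010000 << 8 = 0b1001010001111011100001000101000000000000 = 637727428608

637727428608


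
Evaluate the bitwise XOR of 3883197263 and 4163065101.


0b11100111011101001110001101001111 ^ 0b11111000001000110101010100001101 = 0b11111010101111011011001000010 = 525841986

525841986


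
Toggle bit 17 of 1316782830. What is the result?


1316782830 ^ (1 << 17) = 1316782830 ^ 131072 = 1316913902

1316913902


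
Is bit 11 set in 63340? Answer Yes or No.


0b1111011101101100, bit 11 = 0. No

No


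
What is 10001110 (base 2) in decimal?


10001110 in decimal = 142

142


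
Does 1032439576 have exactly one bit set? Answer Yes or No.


0b111101100010011100011100011000. Multiple bits set => No

No


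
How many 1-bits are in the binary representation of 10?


0b1010 has 2 set bits

2


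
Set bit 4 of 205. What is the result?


205 | (1 << 4) = 205 | 16 = 221

221


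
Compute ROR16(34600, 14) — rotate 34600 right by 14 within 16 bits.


Rotate 0b1000011100101000 right by 14 (16-bit) = 0b1110010100010 = 7330

7330


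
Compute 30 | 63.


0b11110 | 0b111111 = 0b111111 = 63

63


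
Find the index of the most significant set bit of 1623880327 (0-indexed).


0b1100000110010100111001010000111. Highest set bit at position 30

30


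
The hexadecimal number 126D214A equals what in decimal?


126D214A hex = 309141834 decimal

309141834


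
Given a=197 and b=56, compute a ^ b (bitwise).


197 ^ 56 = 253

253


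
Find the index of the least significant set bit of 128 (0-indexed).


0b10000000. Lowest set bit at position 7

7


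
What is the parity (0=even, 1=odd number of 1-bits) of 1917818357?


0b1110010010011111001010111110101 has 19 ones => parity 1

1


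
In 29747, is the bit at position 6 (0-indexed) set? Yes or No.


0b111010000110011, bit 6 = 0. No

No


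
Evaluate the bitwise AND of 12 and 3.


0b1100 & 0b11 = 0b0 = 0

0


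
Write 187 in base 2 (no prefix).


187 = 10111011 in binary

10111011


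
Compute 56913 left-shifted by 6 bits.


0b1101111001010001 << 6 = 0b1101111001010001000000 = 3642432

3642432


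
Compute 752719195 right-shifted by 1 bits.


0b101100110111011001010101011011 >> 1 = 0b10110011011101100101010101101 = 376359597

376359597


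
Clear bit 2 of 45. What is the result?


45 & ~(1 << 2) = 41

41


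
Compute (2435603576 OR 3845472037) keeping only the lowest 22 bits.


Step 1: 2435603576 | 3845472037 = 4114448253
Step 2: 4114448253 & 4194303 = 4030333

4030333


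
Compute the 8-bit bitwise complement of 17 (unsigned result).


~0b10001 = 0b11101110 = 238 (8-bit unsigned)

238


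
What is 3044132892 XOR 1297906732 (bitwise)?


0b10110101011100011100100000011100 ^ 0b1001101010111000111110000101100 = 0b11111000001011011011010000110000 = 4163744816

4163744816


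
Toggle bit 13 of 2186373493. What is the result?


2186373493 ^ (1 << 13) = 2186373493 ^ 8192 = 2186365301

2186365301


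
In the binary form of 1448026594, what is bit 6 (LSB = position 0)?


0b1010110010011110010000111100010, position 6 = 1

1


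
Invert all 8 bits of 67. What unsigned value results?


67 ^ 255 = 188

188


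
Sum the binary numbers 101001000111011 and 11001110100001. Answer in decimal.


101001000111011 + 11001110100001 = 1000010111011100 = 34268

34268


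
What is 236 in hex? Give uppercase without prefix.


236 = EC hex

EC


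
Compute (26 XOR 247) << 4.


Step 1: 26 ^ 247 = 237
Step 2: 237 << 4 = 3792

3792


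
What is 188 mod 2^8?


188 & 255 = 188

188


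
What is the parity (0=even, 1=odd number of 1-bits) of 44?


0b101100 has 3 ones => parity 1

1


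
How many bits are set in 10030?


0b10011100101110 has 8 set bits

8


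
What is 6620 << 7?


0b1100111011100 << 7 = 0b11001110111000000000 = 847360

847360


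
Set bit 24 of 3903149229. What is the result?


3903149229 | (1 << 24) = 3903149229 | 16777216 = 3919926445

3919926445


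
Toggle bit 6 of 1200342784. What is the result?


1200342784 ^ (1 << 6) = 1200342784 ^ 64 = 1200342848

1200342848


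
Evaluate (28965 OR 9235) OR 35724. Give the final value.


Step 1: 28965 | 9235 = 30007
Step 2: 30007 | 35724 = 65471

65471


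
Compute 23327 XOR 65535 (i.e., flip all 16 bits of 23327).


23327 ^ 65535 = 42208

42208


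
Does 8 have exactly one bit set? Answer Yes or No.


0b1000. Only one bit set => Yes

Yes


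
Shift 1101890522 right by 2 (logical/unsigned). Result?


0b1000001101011011000001111011010 >> 2 = 0b10000011010110110000011110110 = 275472630

275472630


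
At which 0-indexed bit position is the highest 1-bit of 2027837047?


0b1111000110111100101011001110111. Highest set bit at position 30

30


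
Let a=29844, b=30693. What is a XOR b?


29844 ^ 30693 = 881

881


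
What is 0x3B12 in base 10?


3B12 hex = 15122 decimal

15122


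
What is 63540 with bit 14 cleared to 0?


63540 & ~(1 << 14) = 47156

47156


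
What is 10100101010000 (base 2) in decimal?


10100101010000 in decimal = 10576

10576


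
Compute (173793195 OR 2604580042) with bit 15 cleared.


Step 1: 173793195 | 2604580042 = 2608857067
Step 2: 2608857067 & ~(1 << 15) = 2608824299

2608824299


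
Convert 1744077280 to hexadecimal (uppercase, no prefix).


1744077280 = 67F481E0 hex

67F481E0


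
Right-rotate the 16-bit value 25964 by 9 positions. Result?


Rotate 0b110010101101100 right by 9 (16-bit) = 0b1011011000110010 = 46642

46642


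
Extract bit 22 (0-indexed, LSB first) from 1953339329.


0b1110100011011011001011111000001, position 22 = 1

1


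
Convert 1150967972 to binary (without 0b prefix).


1150967972 = 1000100100110100110000010100100 in binary

1000100100110100110000010100100


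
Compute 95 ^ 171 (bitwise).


0b1011111 ^ 0b10101011 = 0b11110100 = 244

244


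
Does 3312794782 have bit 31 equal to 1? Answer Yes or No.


0b11000101011101010011110010011110, bit 31 = 1. Yes

Yes


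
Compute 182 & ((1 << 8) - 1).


182 & 255 = 182

182


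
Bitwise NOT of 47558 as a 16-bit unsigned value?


~0b1011100111000110 = 0b100011000111001 = 17977 (16-bit unsigned)

17977


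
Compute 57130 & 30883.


0b1101111100101010 & 0b111100010100011 = 0b101100000100010 = 22562

22562


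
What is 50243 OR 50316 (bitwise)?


0b1100010001000011 | 0b1100010010001100 = 0b1100010011001111 = 50383

50383


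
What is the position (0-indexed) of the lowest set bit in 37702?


0b1001001101000110. Lowest set bit at position 1

1


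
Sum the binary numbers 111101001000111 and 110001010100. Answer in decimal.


111101001000111 + 110001010100 = 1000011010011011 = 34459

34459


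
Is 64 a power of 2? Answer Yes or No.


0b1000000. Only one bit set => Yes

Yes


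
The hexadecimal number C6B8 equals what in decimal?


C6B8 hex = 50872 decimal

50872


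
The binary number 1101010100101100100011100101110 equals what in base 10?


1101010100101100100011100101110 in decimal = 1788233518

1788233518


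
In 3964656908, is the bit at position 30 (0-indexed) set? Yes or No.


0b11101100010011111101110100001100, bit 30 = 1. Yes

Yes


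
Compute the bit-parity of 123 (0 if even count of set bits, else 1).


0b1111011 has 6 ones => parity 0

0


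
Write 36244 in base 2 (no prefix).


36244 = 1000110110010100 in binary

1000110110010100


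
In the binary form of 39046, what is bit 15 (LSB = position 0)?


0b1001100010000110, position 15 = 1

1


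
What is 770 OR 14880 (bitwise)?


0b1100000010 | 0b11101000100000 = 0b11101100100010 = 15138

15138


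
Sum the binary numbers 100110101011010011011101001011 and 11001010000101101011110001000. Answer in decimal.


100110101011010011011101001011 + 11001010000101101011110001000 = 111111111100000000111011010011 = 1072697043

1072697043


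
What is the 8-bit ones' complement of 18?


18 ^ 255 = 237

237


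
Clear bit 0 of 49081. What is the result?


49081 & ~(1 << 0) = 49080

49080


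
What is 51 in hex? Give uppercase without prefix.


51 = 33 hex

33


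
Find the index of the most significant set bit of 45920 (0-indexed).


0b1011001101100000. Highest set bit at position 15

15


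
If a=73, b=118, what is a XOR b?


73 ^ 118 = 63

63


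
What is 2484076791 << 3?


0b10010100000100000000000011110111 << 3 = 0b10010100000100000000000011110111000 = 19872614328

19872614328


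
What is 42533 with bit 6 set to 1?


42533 | (1 << 6) = 42533 | 64 = 42597

42597


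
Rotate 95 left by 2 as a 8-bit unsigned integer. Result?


Rotate 0b1011111 left by 2 (8-bit) = 0b1111101 = 125

125


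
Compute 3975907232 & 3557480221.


0b11101100111110111000011110100000 & 0b11010100000010101101011100011101 = 0b11000100000010101000011100000000 = 3289024256

3289024256


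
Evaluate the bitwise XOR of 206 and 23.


0b11001110 ^ 0b10111 = 0b11011001 = 217

217


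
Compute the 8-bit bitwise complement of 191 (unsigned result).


~0b10111111 = 0b1000000 = 64 (8-bit unsigned)

64
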